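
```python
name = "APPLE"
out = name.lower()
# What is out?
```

Trace:
`name = "APPLE"` → name = 'APPLE'
`out = name.lower()` → out = 'apple'
So out = 'apple'

Answer: 'apple'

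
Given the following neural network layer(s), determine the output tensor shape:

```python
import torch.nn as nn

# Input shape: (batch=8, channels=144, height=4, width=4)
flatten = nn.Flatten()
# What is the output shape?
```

Input: (8, 144, 4, 4) -> Output: (8, 2304)

Answer: (8, 2304)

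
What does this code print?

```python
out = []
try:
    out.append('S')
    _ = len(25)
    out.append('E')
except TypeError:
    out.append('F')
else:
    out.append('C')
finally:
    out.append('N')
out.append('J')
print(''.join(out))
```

Execution trace: 'S' (try body) → 'F' (except TypeError) → 'N' (finally) → 'J' (after the try/except). Output: SFNJ

Answer: SFNJ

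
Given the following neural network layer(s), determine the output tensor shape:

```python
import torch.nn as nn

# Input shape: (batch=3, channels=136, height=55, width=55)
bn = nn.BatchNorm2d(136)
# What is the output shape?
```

Input: (3, 136, 55, 55) -> Output: (3, 136, 55, 55)

Answer: (3, 136, 55, 55)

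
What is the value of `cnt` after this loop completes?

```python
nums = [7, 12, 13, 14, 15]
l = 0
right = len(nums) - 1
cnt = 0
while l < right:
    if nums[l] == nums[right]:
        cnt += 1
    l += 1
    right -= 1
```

Count matching pairs from ends
`cnt` takes the values: 0

Answer: 0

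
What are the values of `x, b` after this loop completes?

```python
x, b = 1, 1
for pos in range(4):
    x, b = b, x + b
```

Fibonacci: after 4 iterations
`x, b` takes the values: (1, 1) → (1, 2) → (2, 3) → (3, 5) → (5, 8)

Answer: 5, 8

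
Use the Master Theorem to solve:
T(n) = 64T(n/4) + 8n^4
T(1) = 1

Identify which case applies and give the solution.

a=64, b=4, f(n)=8n^4. log_4(64) = 3. Since c=4 > 3 and the regularity condition holds (64(n/4)^4 = (64/4^4)n^4 with 64/4^4 < 1), Case 3 applies: T(n) = Θ(f(n)) = O(n^4).

Answer: O(n^4) - Case 3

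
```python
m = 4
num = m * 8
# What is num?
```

Trace:
`m = 4` → m = 4
`num = m * 8` → num = 32
So num = 32

Answer: 32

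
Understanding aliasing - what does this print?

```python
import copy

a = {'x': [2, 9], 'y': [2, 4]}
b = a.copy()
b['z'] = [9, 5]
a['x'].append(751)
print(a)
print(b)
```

Key concept: shallow copy of dict with mutable values.
Step by step:
`a = {'x': [2, 9], 'y': [2, 4]}` → a = {'x': [2, 9], 'y': [2, 4]}
`b = a.copy()` → b = {'x': [2, 9], 'y': [2, 4]}
`b['z'] = [9, 5]` → b = {'x': [2, 9], 'y': [2, 4], 'z': [9, 5]}
`a['x'].append(751)` → a = {'x': [2, 9, 751], 'y': [2, 4]}; b = {'x': [2, 9, 751], 'y': [2, 4], 'z': [9, 5]}
`print(a)` → prints {'x': [2, 9, 751], 'y': [2, 4]}
`print(b)` → prints {'x': [2, 9, 751], 'y': [2, 4], 'z': [9, 5]}

Answer:
{'x': [2, 9, 751], 'y': [2, 4]}
{'x': [2, 9, 751], 'y': [2, 4], 'z': [9, 5]}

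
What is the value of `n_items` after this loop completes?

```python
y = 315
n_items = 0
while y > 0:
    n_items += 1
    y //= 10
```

Count digits by repeated division by 10
`n_items` takes the values: 0 → 1 → 2 → 3

Answer: 3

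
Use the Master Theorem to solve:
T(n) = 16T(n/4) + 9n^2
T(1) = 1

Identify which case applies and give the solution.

a=16, b=4, f(n)=9n^2. log_4(16) = 2. Since c=2 = 2, Case 2 applies: T(n) = Θ(n^log_b(a) · log n) = O(n^2 log n).

Answer: O(n^2 log n) - Case 2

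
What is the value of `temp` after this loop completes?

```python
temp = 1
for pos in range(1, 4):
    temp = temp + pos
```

Start at 1, add 1 through 3
`temp` takes the values: 1 → 2 → 4 → 7

Answer: 7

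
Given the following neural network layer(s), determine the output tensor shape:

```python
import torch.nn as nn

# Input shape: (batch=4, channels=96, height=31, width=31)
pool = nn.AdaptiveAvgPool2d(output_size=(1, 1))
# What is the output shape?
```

Input: (4, 96, 31, 31) -> Output: (4, 96, 1, 1)

Answer: (4, 96, 1, 1)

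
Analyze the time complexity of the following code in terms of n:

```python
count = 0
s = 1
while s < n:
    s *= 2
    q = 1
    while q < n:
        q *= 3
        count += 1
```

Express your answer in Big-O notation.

Each loop level contributes: log n × log n. Multiplying the contributions gives O(log² n).

Answer: O(log² n)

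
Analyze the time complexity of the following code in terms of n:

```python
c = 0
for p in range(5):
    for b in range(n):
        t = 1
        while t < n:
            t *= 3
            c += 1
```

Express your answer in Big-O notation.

Each loop level contributes: 1 × n × log n. Multiplying the contributions gives O(n log n).

Answer: O(n log n)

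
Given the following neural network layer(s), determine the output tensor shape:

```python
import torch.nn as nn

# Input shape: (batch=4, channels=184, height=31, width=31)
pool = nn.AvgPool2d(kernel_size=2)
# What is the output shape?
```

Input: (4, 184, 31, 31) -> Output: (4, 184, 15, 15)

Answer: (4, 184, 15, 15)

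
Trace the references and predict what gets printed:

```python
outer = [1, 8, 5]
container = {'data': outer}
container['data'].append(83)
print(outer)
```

Key concept: dict holds reference to list.
Step by step:
`outer = [1, 8, 5]` → outer = [1, 8, 5]
`container = {'data': outer}` → container = {'data': [1, 8, 5]}
`container['data'].append(83)` → outer = [1, 8, 5, 83]; container = {'data': [1, 8, 5, 83]}
`print(outer)` → prints [1, 8, 5, 83]

Answer: [1, 8, 5, 83]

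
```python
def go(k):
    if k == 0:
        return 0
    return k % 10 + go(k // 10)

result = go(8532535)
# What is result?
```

Sum of digits of 8532535: 5 + 3 + 5 + 2 + 3 + 5 + 8 = 31

Answer: 31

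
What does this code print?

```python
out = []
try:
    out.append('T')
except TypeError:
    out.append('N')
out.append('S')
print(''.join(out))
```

Execution trace: 'T' (try body, no exception) → 'S' (after the try/except). Output: TS

Answer: TS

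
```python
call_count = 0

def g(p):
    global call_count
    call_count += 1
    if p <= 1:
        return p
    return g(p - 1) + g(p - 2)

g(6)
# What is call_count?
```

Calls(p) = 1 + Calls(p-1) + Calls(p-2); Calls(0)=Calls(1)=1. For p=6 this gives 25.

Answer: 25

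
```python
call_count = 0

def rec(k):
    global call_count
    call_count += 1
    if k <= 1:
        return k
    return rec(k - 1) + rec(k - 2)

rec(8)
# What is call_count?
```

Calls(k) = 1 + Calls(k-1) + Calls(k-2); Calls(0)=Calls(1)=1. For k=8 this gives 67.

Answer: 67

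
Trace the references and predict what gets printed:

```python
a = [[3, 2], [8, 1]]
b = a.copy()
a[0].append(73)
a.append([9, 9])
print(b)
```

Key concept: shallow copy with nested lists.
Step by step:
`a = [[3, 2], [8, 1]]` → a = [[3, 2], [8, 1]]
`b = a.copy()` → b = [[3, 2], [8, 1]]
`a[0].append(73)` → a = [[3, 2, 73], [8, 1]]; b = [[3, 2, 73], [8, 1]]
`a.append([9, 9])` → a = [[3, 2, 73], [8, 1], [9, 9]]
`print(b)` → prints [[3, 2, 73], [8, 1]]

Answer: [[3, 2, 73], [8, 1]]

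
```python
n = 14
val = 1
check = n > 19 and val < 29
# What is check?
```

Trace:
`n = 14` → n = 14
`val = 1` → val = 1
`check = n > 19 and val < 29` → check = False
So check = False

Answer: False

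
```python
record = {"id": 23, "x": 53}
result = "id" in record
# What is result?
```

Trace:
`record = {"id": 23, "x": 53}` → record = {'id': 23, 'x': 53}
`result = "id" in record` → result = True
So result = True

Answer: True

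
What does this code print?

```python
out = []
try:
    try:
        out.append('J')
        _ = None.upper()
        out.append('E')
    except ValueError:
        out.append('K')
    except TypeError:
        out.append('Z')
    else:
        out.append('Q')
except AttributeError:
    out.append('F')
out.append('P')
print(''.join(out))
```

Execution trace: 'J' (try body) → 'F' (outer except AttributeError) → 'P' (after the try/except). Output: JFP

Answer: JFP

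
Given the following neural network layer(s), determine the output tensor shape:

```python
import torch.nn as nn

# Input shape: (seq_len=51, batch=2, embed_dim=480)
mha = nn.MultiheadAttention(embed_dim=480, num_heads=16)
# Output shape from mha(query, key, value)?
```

Input: (51, 2, 480) -> Output: (51, 2, 480)

Answer: (51, 2, 480)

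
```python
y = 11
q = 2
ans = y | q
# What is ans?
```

Trace:
`y = 11` → y = 11
`q = 2` → q = 2
`ans = y | q` → ans = 11
So ans = 11

Answer: 11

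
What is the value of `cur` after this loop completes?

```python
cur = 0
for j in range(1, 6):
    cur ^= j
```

XOR of 1 to 5
`cur` takes the values: 0 → 1 → 3 → 0 → 4 → 1

Answer: 1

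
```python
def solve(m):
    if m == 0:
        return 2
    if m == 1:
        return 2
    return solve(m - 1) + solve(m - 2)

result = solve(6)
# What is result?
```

Build up from base cases: solve(0)=2, solve(1)=2, solve(2)=4, solve(3)=6, solve(4)=10, solve(5)=16, solve(6)=26

Answer: 26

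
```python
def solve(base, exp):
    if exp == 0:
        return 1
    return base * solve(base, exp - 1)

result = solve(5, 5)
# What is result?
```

solve(5, 5) = 5 * 5 * 5 * 5 * 5 = 3125

Answer: 3125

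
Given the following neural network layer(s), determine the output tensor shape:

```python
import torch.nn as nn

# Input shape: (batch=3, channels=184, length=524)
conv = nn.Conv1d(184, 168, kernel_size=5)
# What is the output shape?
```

Input: (3, 184, 524) -> Output: (3, 168, 520)

Answer: (3, 168, 520)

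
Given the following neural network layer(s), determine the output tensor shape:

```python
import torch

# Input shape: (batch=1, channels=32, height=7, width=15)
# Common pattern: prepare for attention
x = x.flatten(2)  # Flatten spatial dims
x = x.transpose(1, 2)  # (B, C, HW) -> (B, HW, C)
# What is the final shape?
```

Input: (1, 32, 7, 15) -> after flatten(2): (1, 32, 105) -> Output: (1, 105, 32)

Answer: (1, 105, 32)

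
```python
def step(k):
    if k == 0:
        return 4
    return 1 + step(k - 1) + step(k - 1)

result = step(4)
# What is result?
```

step(k) = 1 + 2·step(k-1), step(0)=4. Closed form: (4+1)·2^4 - 1 = 79.

Answer: 79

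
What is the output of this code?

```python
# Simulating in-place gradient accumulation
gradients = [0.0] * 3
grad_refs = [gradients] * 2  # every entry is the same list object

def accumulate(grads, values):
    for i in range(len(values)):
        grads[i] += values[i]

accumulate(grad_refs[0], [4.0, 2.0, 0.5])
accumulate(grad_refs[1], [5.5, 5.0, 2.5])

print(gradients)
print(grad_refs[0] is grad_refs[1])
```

Key concept: gradient accumulation aliasing.
Step by step:
`gradients = [0.0] * 3` → gradients = [0.0, 0.0, 0.0]
`grad_refs = [gradients] * 2` → grad_refs = [[0.0, 0.0, 0.0], [0.0, 0.0, 0.0]]
`accumulate(grad_refs[0], [4.0, 2.0, 0.5])` → gradients = [4.0, 2.0, 0.5]; grad_refs = [[4.0, 2.0, 0.5], [4.0, 2.0, 0.5]]
`accumulate(grad_refs[1], [5.5, 5.0, 2.5])` → gradients = [9.5, 7.0, 3.0]; grad_refs = [[9.5, 7.0, 3.0], [9.5, 7.0, 3.0]]
`print(gradients)` → prints [9.5, 7.0, 3.0]
`print(grad_refs[0] is grad_refs[1])` → prints True

Answer:
[9.5, 7.0, 3.0]
True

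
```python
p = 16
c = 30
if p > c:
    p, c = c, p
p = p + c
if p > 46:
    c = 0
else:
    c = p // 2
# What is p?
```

Trace:
`p = 16` → p = 16
`c = 30` → c = 30
`if p > c: ...` → p > c is False → no variable changes
`p = p + c` → p = 46
`if p > 46: ...` → p > 46 is False, take else branch → c = 23
So p = 46

Answer: 46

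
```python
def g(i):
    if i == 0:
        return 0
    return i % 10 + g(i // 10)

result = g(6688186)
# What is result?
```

Sum of digits of 6688186: 6 + 8 + 1 + 8 + 8 + 6 + 6 = 43

Answer: 43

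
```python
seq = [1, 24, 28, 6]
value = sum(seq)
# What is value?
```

Trace:
`seq = [1, 24, 28, 6]` → seq = [1, 24, 28, 6]
`value = sum(seq)` → value = 59
So value = 59

Answer: 59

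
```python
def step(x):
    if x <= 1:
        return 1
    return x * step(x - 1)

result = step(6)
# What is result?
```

step(6) = 6 * 5 * 4 * 3 * 2 * 1 = 720

Answer: 720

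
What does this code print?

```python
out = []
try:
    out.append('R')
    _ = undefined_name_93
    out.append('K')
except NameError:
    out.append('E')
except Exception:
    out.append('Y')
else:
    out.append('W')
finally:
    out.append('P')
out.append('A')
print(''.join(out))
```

Execution trace: 'R' (try body) → 'E' (except NameError) → 'P' (finally) → 'A' (after the try/except). Output: REPA

Answer: REPA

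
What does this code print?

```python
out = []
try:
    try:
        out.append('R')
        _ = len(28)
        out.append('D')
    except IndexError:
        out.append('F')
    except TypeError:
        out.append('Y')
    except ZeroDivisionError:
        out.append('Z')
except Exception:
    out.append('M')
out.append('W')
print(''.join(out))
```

Execution trace: 'R' (inner try body) → 'Y' (inner except TypeError) → 'W' (after the try/except). Output: RYW

Answer: RYW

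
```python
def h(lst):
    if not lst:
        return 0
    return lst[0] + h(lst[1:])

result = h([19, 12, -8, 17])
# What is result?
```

19 + 12 + (-8) + 17 + 0 = 40

Answer: 40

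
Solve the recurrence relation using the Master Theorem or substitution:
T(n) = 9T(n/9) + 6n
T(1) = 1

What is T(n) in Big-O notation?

By Master Theorem: a=9, b=9, f(n)=6n. Since log_9(9) = 1 and f(n) = Θ(n^1), Case 2 applies. T(n) = O(n log n).

Answer: O(n log n)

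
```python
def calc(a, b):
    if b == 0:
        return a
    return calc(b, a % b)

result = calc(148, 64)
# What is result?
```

calc(148, 64) -> calc(64, 20) -> calc(20, 4) -> calc(4, 0) -> 4

Answer: 4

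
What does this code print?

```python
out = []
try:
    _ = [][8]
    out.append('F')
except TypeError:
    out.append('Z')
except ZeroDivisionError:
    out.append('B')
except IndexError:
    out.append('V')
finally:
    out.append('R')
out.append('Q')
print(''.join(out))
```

Execution trace: 'V' (except IndexError) → 'R' (finally) → 'Q' (after the try/except). Output: VRQ

Answer: VRQ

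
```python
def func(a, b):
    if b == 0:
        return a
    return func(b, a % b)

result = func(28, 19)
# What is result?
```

func(28, 19) -> func(19, 9) -> func(9, 1) -> func(1, 0) -> 1

Answer: 1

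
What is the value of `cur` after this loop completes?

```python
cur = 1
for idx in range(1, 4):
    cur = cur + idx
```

Start at 1, add 1 through 3
`cur` takes the values: 1 → 2 → 4 → 7

Answer: 7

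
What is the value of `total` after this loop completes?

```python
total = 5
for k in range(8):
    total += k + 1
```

Start at 5, add 1 to 8 = 41
`total` takes the values: 5 → 6 → 8 → 11 → 15 → 20 → 26 → 33 → 41

Answer: 41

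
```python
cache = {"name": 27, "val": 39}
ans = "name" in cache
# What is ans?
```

Trace:
`cache = {"name": 27, "val": 39}` → cache = {'name': 27, 'val': 39}
`ans = "name" in cache` → ans = True
So ans = True

Answer: True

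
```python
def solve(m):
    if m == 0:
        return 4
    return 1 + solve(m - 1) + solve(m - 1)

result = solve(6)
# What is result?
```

solve(m) = 1 + 2·solve(m-1), solve(0)=4. Closed form: (4+1)·2^6 - 1 = 319.

Answer: 319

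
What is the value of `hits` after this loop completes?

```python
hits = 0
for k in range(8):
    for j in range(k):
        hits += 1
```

Triangle number: 0+1+2+...+7
`hits` takes the values: 0 → 1 → 2 → 3 → 4 → 5 → 6 → 7 → 8 → 9 → 10 → 11 → 12 → 13 → 14 → 15 → 16 → 17 → 18 → 19 → 20 → 21 → 22 → 23 → 24 → 25 → 26 → 27 → 28

Answer: 28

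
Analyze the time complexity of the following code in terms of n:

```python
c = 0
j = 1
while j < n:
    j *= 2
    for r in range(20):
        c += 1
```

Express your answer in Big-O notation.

Each loop level contributes: log n × 1. Multiplying the contributions gives O(log n).

Answer: O(log n)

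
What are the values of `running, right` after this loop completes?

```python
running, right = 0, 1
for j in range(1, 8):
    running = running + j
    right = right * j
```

Sum and factorial of 1 to 7
`running, right` takes the values: (0, 1) → (1, 1) → (3, 1) → (3, 2) → (6, 2) → (6, 6) → (10, 6) → (10, 24) → (15, 24) → (15, 120) → (21, 120) → (21, 720) → (28, 720) → (28, 5040)

Answer: 28, 5040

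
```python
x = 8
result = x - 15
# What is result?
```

Trace:
`x = 8` → x = 8
`result = x - 15` → result = -7
So result = -7

Answer: -7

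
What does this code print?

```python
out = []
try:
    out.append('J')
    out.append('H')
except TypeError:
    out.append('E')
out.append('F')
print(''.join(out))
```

Execution trace: 'J' (try body) → 'H' (try body, no exception) → 'F' (after the try/except). Output: JHF

Answer: JHF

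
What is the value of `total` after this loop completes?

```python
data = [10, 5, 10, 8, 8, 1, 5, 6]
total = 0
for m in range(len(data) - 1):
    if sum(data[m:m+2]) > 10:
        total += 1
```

Count windows with sum > 10
`total` takes the values: 0 → 1 → 2 → 3 → 4 → 5

Answer: 5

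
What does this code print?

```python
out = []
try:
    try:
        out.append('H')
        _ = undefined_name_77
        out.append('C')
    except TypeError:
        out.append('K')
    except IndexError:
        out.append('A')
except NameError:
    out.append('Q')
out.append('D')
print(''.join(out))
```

Execution trace: 'H' (try body) → 'Q' (outer except NameError) → 'D' (after the try/except). Output: HQD

Answer: HQD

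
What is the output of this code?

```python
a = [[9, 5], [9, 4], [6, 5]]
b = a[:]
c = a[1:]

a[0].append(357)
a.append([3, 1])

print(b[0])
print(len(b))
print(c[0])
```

Key concept: slice with nested mutation.
Step by step:
`a = [[9, 5], [9, 4], [6, 5]]` → a = [[9, 5], [9, 4], [6, 5]]
`b = a[:]` → b = [[9, 5], [9, 4], [6, 5]]
`c = a[1:]` → c = [[9, 4], [6, 5]]
`a[0].append(357)` → a = [[9, 5, 357], [9, 4], [6, 5]]; b = [[9, 5, 357], [9, 4], [6, 5]]
`a.append([3, 1])` → a = [[9, 5, 357], [9, 4], [6, 5], [3, 1]]
`print(b[0])` → prints [9, 5, 357]
`print(len(b))` → prints 3
`print(c[0])` → prints [9, 4]

Answer:
[9, 5, 357]
3
[9, 4]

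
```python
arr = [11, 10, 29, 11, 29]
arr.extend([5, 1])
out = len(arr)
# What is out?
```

Trace:
`arr = [11, 10, 29, 11, 29]` → arr = [11, 10, 29, 11, 29]
`arr.extend([5, 1])` → arr = [11, 10, 29, 11, 29, 5, 1]
`out = len(arr)` → out = 7
So out = 7

Answer: 7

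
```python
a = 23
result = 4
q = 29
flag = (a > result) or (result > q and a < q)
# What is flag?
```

Trace:
`a = 23` → a = 23
`result = 4` → result = 4
`q = 29` → q = 29
`flag = (a > result) or (result > q and a < q)` → flag = True
So flag = True

Answer: True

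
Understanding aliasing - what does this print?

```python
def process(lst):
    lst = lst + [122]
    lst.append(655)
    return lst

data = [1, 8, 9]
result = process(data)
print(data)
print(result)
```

Key concept: rebinding parameter vs mutation.
Step by step:
`data = [1, 8, 9]` → data = [1, 8, 9]
`result = process(data)` → result = [1, 8, 9, 122, 655]
`print(data)` → prints [1, 8, 9]
`print(result)` → prints [1, 8, 9, 122, 655]

Answer:
[1, 8, 9]
[1, 8, 9, 122, 655]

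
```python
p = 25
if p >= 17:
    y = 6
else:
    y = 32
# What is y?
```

Trace:
`p = 25` → p = 25
`if p >= 17: ...` → p >= 17 is True → y = 6
So y = 6

Answer: 6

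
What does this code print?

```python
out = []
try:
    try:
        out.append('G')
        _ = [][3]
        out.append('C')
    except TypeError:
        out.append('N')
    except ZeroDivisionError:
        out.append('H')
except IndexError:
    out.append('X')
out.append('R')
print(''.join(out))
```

Execution trace: 'G' (try body) → 'X' (outer except IndexError) → 'R' (after the try/except). Output: GXR

Answer: GXR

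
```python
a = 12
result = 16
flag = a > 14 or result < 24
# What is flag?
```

Trace:
`a = 12` → a = 12
`result = 16` → result = 16
`flag = a > 14 or result < 24` → flag = True
So flag = True

Answer: True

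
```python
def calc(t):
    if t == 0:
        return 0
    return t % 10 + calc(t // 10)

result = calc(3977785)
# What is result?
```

Sum of digits of 3977785: 5 + 8 + 7 + 7 + 7 + 9 + 3 = 46

Answer: 46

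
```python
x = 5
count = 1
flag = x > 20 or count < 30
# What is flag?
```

Trace:
`x = 5` → x = 5
`count = 1` → count = 1
`flag = x > 20 or count < 30` → flag = True
So flag = True

Answer: True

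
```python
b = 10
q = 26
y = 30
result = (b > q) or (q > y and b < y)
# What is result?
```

Trace:
`b = 10` → b = 10
`q = 26` → q = 26
`y = 30` → y = 30
`result = (b > q) or (q > y and b < y)` → result = False
So result = False

Answer: False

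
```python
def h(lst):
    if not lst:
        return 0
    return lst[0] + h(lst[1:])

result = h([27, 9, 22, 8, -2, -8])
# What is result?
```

27 + 9 + 22 + 8 + (-2) + (-8) + 0 = 56

Answer: 56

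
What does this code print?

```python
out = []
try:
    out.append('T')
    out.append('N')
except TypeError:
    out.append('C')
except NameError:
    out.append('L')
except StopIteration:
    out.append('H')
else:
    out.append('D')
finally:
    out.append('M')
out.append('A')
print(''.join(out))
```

Execution trace: 'T' (try body) → 'N' (try body, no exception) → 'D' (else) → 'M' (finally) → 'A' (after the try/except). Output: TNDMA

Answer: TNDMA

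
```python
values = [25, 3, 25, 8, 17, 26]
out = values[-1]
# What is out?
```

Trace:
`values = [25, 3, 25, 8, 17, 26]` → values = [25, 3, 25, 8, 17, 26]
`out = values[-1]` → out = 26
So out = 26

Answer: 26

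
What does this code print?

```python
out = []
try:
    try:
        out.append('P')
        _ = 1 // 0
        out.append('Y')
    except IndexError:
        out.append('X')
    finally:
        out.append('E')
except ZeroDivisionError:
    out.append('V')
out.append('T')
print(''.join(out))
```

Execution trace: 'P' (inner try body) → 'E' (inner finally) → 'V' (outer except ZeroDivisionError) → 'T' (after the try/except). Output: PEVT

Answer: PEVT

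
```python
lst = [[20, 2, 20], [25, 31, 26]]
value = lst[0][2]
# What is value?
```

Trace:
`lst = [[20, 2, 20], [25, 31, 26]]` → lst = [[20, 2, 20], [25, 31, 26]]
`value = lst[0][2]` → value = 20
So value = 20

Answer: 20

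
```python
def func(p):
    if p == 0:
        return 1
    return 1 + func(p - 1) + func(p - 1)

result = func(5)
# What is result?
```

func(p) = 1 + 2·func(p-1), func(0)=1. Closed form: (1+1)·2^5 - 1 = 63.

Answer: 63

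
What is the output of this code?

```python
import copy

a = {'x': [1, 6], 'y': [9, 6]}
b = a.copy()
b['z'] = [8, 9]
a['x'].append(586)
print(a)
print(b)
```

Key concept: shallow copy of dict with mutable values.
Step by step:
`a = {'x': [1, 6], 'y': [9, 6]}` → a = {'x': [1, 6], 'y': [9, 6]}
`b = a.copy()` → b = {'x': [1, 6], 'y': [9, 6]}
`b['z'] = [8, 9]` → b = {'x': [1, 6], 'y': [9, 6], 'z': [8, 9]}
`a['x'].append(586)` → a = {'x': [1, 6, 586], 'y': [9, 6]}; b = {'x': [1, 6, 586], 'y': [9, 6], 'z': [8, 9]}
`print(a)` → prints {'x': [1, 6, 586], 'y': [9, 6]}
`print(b)` → prints {'x': [1, 6, 586], 'y': [9, 6], 'z': [8, 9]}

Answer:
{'x': [1, 6, 586], 'y': [9, 6]}
{'x': [1, 6, 586], 'y': [9, 6], 'z': [8, 9]}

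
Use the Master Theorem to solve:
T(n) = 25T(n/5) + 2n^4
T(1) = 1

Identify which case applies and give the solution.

a=25, b=5, f(n)=2n^4. log_5(25) = 2. Since c=4 > 2 and the regularity condition holds (25(n/5)^4 = (25/5^4)n^4 with 25/5^4 < 1), Case 3 applies: T(n) = Θ(f(n)) = O(n^4).

Answer: O(n^4) - Case 3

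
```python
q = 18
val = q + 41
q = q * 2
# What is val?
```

Trace:
`q = 18` → q = 18
`val = q + 41` → val = 59
`q = q * 2` → q = 36
So val = 59

Answer: 59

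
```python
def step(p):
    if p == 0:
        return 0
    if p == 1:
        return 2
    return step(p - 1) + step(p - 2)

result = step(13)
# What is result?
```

Build up from base cases: step(0)=0, step(1)=2, step(2)=2, step(3)=4, step(4)=6, step(5)=10, step(6)=16, ..., step(13)=466

Answer: 466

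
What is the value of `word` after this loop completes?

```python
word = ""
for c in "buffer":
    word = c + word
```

Reverse 'buffer'
`word` takes the values: "" → "b" → "ub" → "fub" → "ffub" → "effub" → "reffub"

Answer: "reffub"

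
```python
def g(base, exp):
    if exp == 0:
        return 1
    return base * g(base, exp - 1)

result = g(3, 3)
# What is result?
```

g(3, 3) = 3 * 3 * 3 = 27

Answer: 27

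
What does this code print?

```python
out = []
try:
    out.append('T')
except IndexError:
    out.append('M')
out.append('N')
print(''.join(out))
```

Execution trace: 'T' (try body, no exception) → 'N' (after the try/except). Output: TN

Answer: TN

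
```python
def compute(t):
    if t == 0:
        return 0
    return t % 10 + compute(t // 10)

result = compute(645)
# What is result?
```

Sum of digits of 645: 5 + 4 + 6 = 15

Answer: 15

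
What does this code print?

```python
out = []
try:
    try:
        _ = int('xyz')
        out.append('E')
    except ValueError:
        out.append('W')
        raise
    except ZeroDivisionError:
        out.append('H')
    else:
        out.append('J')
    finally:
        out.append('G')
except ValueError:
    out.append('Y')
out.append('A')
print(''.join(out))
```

Execution trace: 'W' (inner except ValueError) → 'G' (inner finally) → 'Y' (outer except ValueError) → 'A' (after the try/except). Output: WGYA

Answer: WGYA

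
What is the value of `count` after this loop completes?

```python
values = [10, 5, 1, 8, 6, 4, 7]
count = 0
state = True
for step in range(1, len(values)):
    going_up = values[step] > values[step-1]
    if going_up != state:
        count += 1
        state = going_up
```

Count direction changes in [10, 5, 1, 8, 6, 4, 7]
`count` takes the values: 0 → 1 → 2 → 3 → 4

Answer: 4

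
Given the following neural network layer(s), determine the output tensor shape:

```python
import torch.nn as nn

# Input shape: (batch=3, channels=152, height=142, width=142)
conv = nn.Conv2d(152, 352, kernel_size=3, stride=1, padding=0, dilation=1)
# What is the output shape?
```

Input: (3, 152, 142, 142) -> Output: (3, 352, 140, 140)

Answer: (3, 352, 140, 140)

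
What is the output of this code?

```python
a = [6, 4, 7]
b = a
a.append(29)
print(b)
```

Key concept: basic list aliasing.
Step by step:
`a = [6, 4, 7]` → a = [6, 4, 7]
`b = a` → b = [6, 4, 7] (same object as a)
`a.append(29)` → a = [6, 4, 7, 29] (same object as b); b = [6, 4, 7, 29] (same object as a)
`print(b)` → prints [6, 4, 7, 29]

Answer: [6, 4, 7, 29]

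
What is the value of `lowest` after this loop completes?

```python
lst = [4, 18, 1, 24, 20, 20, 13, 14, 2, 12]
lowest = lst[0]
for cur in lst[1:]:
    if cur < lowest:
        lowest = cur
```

Minimum of [4, 18, 1, 24, 20, 20, 13, 14, 2, 12]
`lowest` takes the values: 4 → 1

Answer: 1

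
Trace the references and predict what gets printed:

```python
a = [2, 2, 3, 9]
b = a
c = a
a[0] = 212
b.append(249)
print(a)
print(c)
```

Key concept: multiple aliases.
Step by step:
`a = [2, 2, 3, 9]` → a = [2, 2, 3, 9]
`b = a` → b = [2, 2, 3, 9] (same object as a)
`c = a` → c = [2, 2, 3, 9] (same object as a, b)
`a[0] = 212` → a = [212, 2, 3, 9] (same object as b, c); b = [212, 2, 3, 9] (same object as a, c); c = [212, 2, 3, 9] (same object as a, b)
`b.append(249)` → a = [212, 2, 3, 9, 249] (same object as b, c); b = [212, 2, 3, 9, 249] (same object as a, c); c = [212, 2, 3, 9, 249] (same object as a, b)
`print(a)` → prints [212, 2, 3, 9, 249]
`print(c)` → prints [212, 2, 3, 9, 249]

Answer:
[212, 2, 3, 9, 249]
[212, 2, 3, 9, 249]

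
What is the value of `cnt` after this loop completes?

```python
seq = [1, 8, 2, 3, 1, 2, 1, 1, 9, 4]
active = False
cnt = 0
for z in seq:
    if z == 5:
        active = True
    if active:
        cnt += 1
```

Count elements after first 5 in [1, 8, 2, 3, 1, 2, 1, 1, 9, 4]
`cnt` takes the values: 0

Answer: 0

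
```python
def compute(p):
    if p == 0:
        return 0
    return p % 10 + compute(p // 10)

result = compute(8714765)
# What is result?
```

Sum of digits of 8714765: 5 + 6 + 7 + 4 + 1 + 7 + 8 = 38

Answer: 38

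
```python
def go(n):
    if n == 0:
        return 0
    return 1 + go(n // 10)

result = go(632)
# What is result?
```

Count of digits of 632: 3

Answer: 3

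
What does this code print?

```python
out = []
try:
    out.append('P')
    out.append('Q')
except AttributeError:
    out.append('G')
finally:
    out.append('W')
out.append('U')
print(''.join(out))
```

Execution trace: 'P' (try body) → 'Q' (try body, no exception) → 'W' (finally) → 'U' (after the try/except). Output: PQWU

Answer: PQWU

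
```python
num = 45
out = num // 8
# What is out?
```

Trace:
`num = 45` → num = 45
`out = num // 8` → out = 5
So out = 5

Answer: 5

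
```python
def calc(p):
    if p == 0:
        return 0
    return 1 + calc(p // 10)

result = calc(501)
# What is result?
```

Count of digits of 501: 3

Answer: 3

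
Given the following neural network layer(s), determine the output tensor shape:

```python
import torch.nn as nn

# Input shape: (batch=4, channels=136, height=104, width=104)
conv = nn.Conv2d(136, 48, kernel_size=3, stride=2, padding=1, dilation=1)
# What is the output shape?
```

Input: (4, 136, 104, 104) -> Output: (4, 48, 52, 52)

Answer: (4, 48, 52, 52)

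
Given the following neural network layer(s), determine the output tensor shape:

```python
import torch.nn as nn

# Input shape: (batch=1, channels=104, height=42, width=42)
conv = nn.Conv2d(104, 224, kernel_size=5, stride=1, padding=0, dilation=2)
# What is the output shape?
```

Input: (1, 104, 42, 42) -> Output: (1, 224, 34, 34)

Answer: (1, 224, 34, 34)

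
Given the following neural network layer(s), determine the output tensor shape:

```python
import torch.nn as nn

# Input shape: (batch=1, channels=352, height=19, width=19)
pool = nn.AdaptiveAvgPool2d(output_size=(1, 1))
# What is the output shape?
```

Input: (1, 352, 19, 19) -> Output: (1, 352, 1, 1)

Answer: (1, 352, 1, 1)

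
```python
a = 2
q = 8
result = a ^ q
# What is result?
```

Trace:
`a = 2` → a = 2
`q = 8` → q = 8
`result = a ^ q` → result = 10
So result = 10

Answer: 10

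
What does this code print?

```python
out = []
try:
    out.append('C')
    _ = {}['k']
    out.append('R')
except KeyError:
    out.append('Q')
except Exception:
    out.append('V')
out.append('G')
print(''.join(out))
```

Execution trace: 'C' (try body) → 'Q' (except KeyError) → 'G' (after the try/except). Output: CQG

Answer: CQG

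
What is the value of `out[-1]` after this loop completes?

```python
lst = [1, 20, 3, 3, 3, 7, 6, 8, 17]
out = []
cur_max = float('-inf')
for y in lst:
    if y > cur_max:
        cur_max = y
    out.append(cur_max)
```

Running max ends at 20
`out` takes the values: [] → [1] → [1, 20] → [1, 20, 20] → [1, 20, 20, 20] → [1, 20, 20, 20, 20] → [1, 20, 20, 20, 20, 20] → [1, 20, 20, 20, 20, 20, 20] → [1, 20, 20, 20, 20, 20, 20, 20] → [1, 20, 20, 20, 20, 20, 20, 20, 20]
So `out[-1]` = 20

Answer: 20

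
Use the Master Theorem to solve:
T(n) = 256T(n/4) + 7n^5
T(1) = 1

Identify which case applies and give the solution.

a=256, b=4, f(n)=7n^5. log_4(256) = 4. Since c=5 > 4 and the regularity condition holds (256(n/4)^5 = (256/4^5)n^5 with 256/4^5 < 1), Case 3 applies: T(n) = Θ(f(n)) = O(n^5).

Answer: O(n^5) - Case 3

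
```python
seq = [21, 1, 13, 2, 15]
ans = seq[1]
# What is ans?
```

Trace:
`seq = [21, 1, 13, 2, 15]` → seq = [21, 1, 13, 2, 15]
`ans = seq[1]` → ans = 1
So ans = 1

Answer: 1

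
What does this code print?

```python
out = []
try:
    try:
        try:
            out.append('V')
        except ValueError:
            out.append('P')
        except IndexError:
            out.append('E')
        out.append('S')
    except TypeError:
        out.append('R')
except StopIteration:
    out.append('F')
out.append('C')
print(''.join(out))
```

Execution trace: 'V' (inner try body, no exception) → 'S' (try body, no exception) → 'C' (after the try/except). Output: VSC

Answer: VSC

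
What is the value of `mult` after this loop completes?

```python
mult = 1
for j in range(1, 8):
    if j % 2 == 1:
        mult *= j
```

Product of odd numbers 1 to 7
`mult` takes the values: 1 → 3 → 15 → 105

Answer: 105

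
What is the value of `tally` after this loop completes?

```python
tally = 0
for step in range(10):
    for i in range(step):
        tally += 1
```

Triangle number: 0+1+2+...+9
`tally` takes the values: 0 → 1 → 2 → 3 → 4 → 5 → 6 → 7 → 8 → 9 → 10 → 11 → 12 → 13 → 14 → 15 → 16 → 17 → 18 → 19 → 20 → 21 → 22 → 23 → 24 → 25 → 26 → 27 → 28 → 29 → … → 41 → 42 → 43 → 44 → 45

Answer: 45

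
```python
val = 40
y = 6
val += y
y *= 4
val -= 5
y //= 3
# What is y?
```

Trace:
`val = 40` → val = 40
`y = 6` → y = 6
`val += y` → val = 46
`y *= 4` → y = 24
`val -= 5` → val = 41
`y //= 3` → y = 8
So y = 8

Answer: 8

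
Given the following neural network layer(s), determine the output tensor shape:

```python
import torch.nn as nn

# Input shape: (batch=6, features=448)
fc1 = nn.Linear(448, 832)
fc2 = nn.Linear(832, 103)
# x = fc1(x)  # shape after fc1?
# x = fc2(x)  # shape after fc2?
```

Input: (6, 448) -> after fc1: (6, 832) -> Output: (6, 103)

Answer: (6, 103)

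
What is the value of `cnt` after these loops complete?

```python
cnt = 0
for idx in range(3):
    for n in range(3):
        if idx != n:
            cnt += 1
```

3² - 3 (exclude diagonal)
`cnt` takes the values: 0 → 1 → 2 → 3 → 4 → 5 → 6

Answer: 6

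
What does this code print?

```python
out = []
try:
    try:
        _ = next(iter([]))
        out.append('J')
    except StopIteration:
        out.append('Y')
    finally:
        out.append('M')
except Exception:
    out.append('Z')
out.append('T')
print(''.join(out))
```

Execution trace: 'Y' (inner except StopIteration) → 'M' (inner finally) → 'T' (after the try/except). Output: YMT

Answer: YMT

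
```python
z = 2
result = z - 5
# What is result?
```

Trace:
`z = 2` → z = 2
`result = z - 5` → result = -3
So result = -3

Answer: -3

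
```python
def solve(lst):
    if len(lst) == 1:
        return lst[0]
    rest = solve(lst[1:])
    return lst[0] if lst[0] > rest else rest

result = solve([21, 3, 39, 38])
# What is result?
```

Recursive max over [21, 3, 39, 38] = 39

Answer: 39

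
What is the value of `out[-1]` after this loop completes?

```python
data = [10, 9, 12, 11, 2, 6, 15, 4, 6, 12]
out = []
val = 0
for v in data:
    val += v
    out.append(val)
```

Cumulative sum ends at 87
`out` takes the values: [] → [10] → [10, 19] → [10, 19, 31] → [10, 19, 31, 42] → [10, 19, 31, 42, 44] → [10, 19, 31, 42, 44, 50] → [10, 19, 31, 42, 44, 50, 65] → [10, 19, 31, 42, 44, 50, 65, 69] → [10, 19, 31, 42, 44, 50, 65, 69, 75] → [10, 19, 31, 42, 44, 50, 65, 69, 75, 87]
So `out[-1]` = 87

Answer: 87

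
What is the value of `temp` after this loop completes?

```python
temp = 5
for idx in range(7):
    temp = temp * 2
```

Multiply by 2, 7 times: 5 * 2^7 = 640
`temp` takes the values: 5 → 10 → 20 → 40 → 80 → 160 → 320 → 640

Answer: 640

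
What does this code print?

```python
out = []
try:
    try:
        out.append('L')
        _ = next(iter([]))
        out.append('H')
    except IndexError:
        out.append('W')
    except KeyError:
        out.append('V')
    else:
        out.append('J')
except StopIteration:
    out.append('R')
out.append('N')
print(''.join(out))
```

Execution trace: 'L' (try body) → 'R' (outer except StopIteration) → 'N' (after the try/except). Output: LRN

Answer: LRN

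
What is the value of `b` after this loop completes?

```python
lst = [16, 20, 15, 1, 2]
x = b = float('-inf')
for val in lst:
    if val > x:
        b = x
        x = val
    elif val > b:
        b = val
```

Second largest (with repeats) in [16, 20, 15, 1, 2]
`b` takes the values: -inf → 16

Answer: 16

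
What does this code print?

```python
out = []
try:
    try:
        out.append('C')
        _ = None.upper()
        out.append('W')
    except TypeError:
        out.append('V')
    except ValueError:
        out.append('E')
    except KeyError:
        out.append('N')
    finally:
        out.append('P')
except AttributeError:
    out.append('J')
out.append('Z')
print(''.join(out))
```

Execution trace: 'C' (try body) → 'P' (finally) → 'J' (outer except AttributeError) → 'Z' (after the try/except). Output: CPJZ

Answer: CPJZ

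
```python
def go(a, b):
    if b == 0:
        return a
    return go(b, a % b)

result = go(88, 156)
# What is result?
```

go(88, 156) -> go(156, 88) -> go(88, 68) -> go(68, 20) -> go(20, 8) -> go(8, 4) -> go(4, 0) -> 4

Answer: 4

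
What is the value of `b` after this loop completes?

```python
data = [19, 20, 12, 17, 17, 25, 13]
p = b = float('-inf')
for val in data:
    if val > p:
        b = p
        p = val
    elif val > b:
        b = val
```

Second largest (with repeats) in [19, 20, 12, 17, 17, 25, 13]
`b` takes the values: -inf → 19 → 20

Answer: 20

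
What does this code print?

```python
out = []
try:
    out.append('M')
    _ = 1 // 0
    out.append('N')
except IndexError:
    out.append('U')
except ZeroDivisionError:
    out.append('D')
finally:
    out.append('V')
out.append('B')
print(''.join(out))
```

Execution trace: 'M' (try body) → 'D' (except ZeroDivisionError) → 'V' (finally) → 'B' (after the try/except). Output: MDVB

Answer: MDVB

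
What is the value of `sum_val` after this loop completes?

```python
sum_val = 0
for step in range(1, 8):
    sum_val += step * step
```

Sum of squares 1² to 7² = 140
`sum_val` takes the values: 0 → 1 → 5 → 14 → 30 → 55 → 91 → 140

Answer: 140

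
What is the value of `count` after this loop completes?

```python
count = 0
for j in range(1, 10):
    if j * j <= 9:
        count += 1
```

Count numbers where j² ≤ 9
`count` takes the values: 0 → 1 → 2 → 3

Answer: 3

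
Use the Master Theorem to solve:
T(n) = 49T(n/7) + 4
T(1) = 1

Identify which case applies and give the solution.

a=49, b=7, f(n)=4. log_7(49) = 2. Since c=0 < 2, Case 1 applies: T(n) = Θ(n^log_b(a)) = O(n^2).

Answer: O(n^2) - Case 1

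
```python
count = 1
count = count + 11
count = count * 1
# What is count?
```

Trace:
`count = 1` → count = 1
`count = count + 11` → count = 12
`count = count * 1` → count = 12
So count = 12

Answer: 12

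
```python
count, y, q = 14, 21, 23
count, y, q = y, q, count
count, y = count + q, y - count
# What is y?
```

Trace:
`count, y, q = 14, 21, 23` → count = 14; y = 21; q = 23
`count, y, q = y, q, count` → count = 21; y = 23; q = 14
`count, y = count + q, y - count` → count = 35; y = 2
So y = 2

Answer: 2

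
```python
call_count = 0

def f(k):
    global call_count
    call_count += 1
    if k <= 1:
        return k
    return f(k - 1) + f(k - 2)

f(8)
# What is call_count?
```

Calls(k) = 1 + Calls(k-1) + Calls(k-2); Calls(0)=Calls(1)=1. For k=8 this gives 67.

Answer: 67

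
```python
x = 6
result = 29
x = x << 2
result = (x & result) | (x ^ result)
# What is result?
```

Trace:
`x = 6` → x = 6
`result = 29` → result = 29
`x = x << 2` → x = 24
`result = (x & result) | (x ^ result)` → result = 29
So result = 29

Answer: 29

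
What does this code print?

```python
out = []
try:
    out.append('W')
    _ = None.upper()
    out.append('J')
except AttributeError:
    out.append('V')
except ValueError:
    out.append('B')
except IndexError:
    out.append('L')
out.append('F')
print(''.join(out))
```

Execution trace: 'W' (try body) → 'V' (except AttributeError) → 'F' (after the try/except). Output: WVF

Answer: WVF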